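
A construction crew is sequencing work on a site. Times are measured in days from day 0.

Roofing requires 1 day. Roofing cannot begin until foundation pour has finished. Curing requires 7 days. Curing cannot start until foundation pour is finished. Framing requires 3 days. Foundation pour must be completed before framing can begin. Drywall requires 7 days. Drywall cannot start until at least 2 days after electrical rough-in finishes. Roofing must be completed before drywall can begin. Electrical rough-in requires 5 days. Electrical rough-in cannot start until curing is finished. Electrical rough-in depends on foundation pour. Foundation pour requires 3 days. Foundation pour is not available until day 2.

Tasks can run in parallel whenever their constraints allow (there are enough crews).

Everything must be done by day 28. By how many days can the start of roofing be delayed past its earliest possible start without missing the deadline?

15

Foundation pour waits on its own release at day 2, so it starts at day 2 and finishes at 2 + 3 = day 5.
Roofing cannot begin until foundation pour (finishes day 5). It runs from day 5 to 5 + 1 = day 6.

Working backward from the deadline:
Drywall has no dependents, so it just needs to finish by day 28. Starting by 28 − 7 = day 21 achieves that.
Roofing must finish before drywall (must start by day 21). With a 1-day duration, roofing must start by 21 − 1 = day 20.
So roofing can start as early as day 5 and as late as day 20, giving 20 − 5 = 15 days of slack.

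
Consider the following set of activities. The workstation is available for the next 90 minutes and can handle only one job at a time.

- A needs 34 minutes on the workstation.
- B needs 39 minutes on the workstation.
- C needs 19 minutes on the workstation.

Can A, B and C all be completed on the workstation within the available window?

No

Running back to back, the jobs need 34 + 39 + 19 = 92 minutes on the workstation.
Since 92 > 90, they cannot all fit.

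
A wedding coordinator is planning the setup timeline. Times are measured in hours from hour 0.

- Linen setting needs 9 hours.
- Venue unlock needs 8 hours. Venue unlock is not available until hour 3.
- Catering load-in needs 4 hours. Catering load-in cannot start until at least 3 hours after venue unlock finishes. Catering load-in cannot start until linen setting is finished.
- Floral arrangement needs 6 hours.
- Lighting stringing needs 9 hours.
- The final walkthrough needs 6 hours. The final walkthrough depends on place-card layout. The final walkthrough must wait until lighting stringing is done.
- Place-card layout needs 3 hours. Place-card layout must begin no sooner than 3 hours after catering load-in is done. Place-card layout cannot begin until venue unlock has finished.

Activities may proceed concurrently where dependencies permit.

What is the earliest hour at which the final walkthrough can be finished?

30

Lighting stringing can start immediately at hour 0; it finishes at hour 9.
Nothing blocks linen setting, so it runs from hour 0 to hour 9.
After its own release at hour 3, venue unlock can start at hour 3 and finishes at hour 11.
Catering load-in has to wait for venue unlock (finishes hour 11, plus 3-hour gap → hour 14); linen setting (finishes hour 9). The latest of these is hour 14, so catering load-in runs hour 14 to 14 + 4 = hour 18.
Place-card layout has to wait for catering load-in (finishes hour 18, plus 3-hour gap → hour 21); venue unlock (finishes hour 11). The latest of these is hour 21, so place-card layout runs hour 21 to 21 + 3 = hour 24.
The final walkthrough has to wait for place-card layout (finishes hour 24); lighting stringing (finishes hour 9). The latest of these is hour 24, so the final walkthrough runs hour 24 to 24 + 6 = hour 30.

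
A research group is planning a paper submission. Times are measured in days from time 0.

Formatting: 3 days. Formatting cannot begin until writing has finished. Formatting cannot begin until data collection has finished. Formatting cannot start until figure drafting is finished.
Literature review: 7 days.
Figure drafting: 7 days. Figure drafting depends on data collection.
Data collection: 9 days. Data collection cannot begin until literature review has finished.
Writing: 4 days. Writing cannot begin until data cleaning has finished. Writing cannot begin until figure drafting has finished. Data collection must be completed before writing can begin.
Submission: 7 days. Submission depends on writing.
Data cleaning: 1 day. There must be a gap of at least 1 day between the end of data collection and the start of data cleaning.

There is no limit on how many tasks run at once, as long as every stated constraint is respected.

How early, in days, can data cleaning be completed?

Literature review can start immediately at day 0; it finishes at day 7.
Data collection cannot begin until literature review (finishes day 7). It runs from day 7 to 7 + 9 = day 16.
Data cleaning waits on data collection (finishes day 16, plus 1-day gap → day 17), so it starts at day 17 and finishes at 17 + 1 = day 18.

18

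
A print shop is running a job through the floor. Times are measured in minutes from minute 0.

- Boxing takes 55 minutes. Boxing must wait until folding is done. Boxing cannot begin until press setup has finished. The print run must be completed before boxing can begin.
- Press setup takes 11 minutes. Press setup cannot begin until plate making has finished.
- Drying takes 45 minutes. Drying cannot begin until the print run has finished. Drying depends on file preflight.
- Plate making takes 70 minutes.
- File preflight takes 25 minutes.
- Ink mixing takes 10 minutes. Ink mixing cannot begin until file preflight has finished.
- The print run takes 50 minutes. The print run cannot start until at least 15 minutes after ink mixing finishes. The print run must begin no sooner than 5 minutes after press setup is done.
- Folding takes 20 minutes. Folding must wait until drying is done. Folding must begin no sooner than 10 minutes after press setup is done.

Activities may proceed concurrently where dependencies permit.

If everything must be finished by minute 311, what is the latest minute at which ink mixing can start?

Boxing must finish by minute 311; it takes 55 minutes, so it must start by 311 − 55 = minute 256.
Since boxing (must start by minute 256) depends on it, folding must finish by minute 256. Backing off its 20-minute duration gives a latest start of minute 236.
Drying has to be done before folding (must start by minute 236). That means finishing by minute 236, i.e. starting by 236 − 45 = minute 191.
For the print run: drying (must start by minute 191); boxing (must start by minute 256). The most restrictive is minute 191; with a 50-minute duration, the print run must start by minute 141.
Since the print run (must start by minute 141, minus 15-minute gap → minute 126) depends on it, ink mixing must finish by minute 126. Backing off its 10-minute duration gives a latest start of minute 116.

116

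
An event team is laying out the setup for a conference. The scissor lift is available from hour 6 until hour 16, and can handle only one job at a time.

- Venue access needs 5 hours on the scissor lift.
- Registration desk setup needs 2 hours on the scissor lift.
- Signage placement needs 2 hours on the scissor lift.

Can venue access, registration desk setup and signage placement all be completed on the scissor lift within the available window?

Yes

The scissor lift window is 16 − 6 = 10 hours.
Running back to back, the jobs need 5 + 2 + 2 = 9 hours on the scissor lift.
Since 9 ≤ 10, they fit within the window.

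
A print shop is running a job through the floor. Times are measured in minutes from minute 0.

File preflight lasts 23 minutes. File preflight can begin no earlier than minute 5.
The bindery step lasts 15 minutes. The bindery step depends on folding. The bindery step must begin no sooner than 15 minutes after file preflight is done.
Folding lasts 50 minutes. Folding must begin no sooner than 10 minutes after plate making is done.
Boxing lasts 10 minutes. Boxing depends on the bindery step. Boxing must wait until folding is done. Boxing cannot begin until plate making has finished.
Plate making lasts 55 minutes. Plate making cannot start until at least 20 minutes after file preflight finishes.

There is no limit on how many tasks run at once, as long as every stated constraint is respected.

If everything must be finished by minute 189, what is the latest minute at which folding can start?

114

Boxing must finish by minute 189; it takes 10 minutes, so it must start by 189 − 10 = minute 179.
The bindery step must finish before boxing (must start by minute 179). With a 15-minute duration, the bindery step must start by 179 − 15 = minute 164.
Folding must finish in time for the bindery step (must start by minute 164); boxing (must start by minute 179). The tightest is minute 164, so folding must start by 164 − 50 = minute 114.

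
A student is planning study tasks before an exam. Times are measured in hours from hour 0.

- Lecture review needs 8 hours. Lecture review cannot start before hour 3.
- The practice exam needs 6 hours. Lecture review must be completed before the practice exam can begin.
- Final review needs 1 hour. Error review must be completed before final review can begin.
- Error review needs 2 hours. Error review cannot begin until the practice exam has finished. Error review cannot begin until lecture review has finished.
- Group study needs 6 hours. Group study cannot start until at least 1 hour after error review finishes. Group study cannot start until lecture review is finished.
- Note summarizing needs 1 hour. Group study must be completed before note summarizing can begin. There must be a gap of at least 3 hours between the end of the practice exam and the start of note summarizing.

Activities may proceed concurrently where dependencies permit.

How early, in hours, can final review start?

After its own release at hour 3, lecture review can start at hour 3 and finishes at hour 11.
The practice exam waits on lecture review (finishes hour 11), so it starts at hour 11 and finishes at 11 + 6 = hour 17.
Error review cannot start until the practice exam (finishes hour 17); lecture review (finishes hour 11). The controlling bound is hour 17, so error review finishes at 17 + 2 = hour 19.
Final review waits on error review (finishes hour 19), so the earliest it can start is hour 19.

19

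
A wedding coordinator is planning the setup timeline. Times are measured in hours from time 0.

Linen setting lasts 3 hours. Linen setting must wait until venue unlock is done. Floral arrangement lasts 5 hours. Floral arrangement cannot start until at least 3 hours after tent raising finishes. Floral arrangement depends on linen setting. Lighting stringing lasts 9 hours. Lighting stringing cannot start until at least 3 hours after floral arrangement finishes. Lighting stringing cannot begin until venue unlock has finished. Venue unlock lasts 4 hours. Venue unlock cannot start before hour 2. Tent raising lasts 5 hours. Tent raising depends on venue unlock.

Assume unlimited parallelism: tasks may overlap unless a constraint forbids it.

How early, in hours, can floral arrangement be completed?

Venue unlock cannot begin until its own release at hour 2. It runs from hour 2 to 2 + 4 = hour 6.
After venue unlock (finishes hour 6), linen setting can start at hour 6 and finishes at hour 9.
After venue unlock (finishes hour 6), tent raising can start at hour 6 and finishes at hour 11.
Floral arrangement cannot start until tent raising (finishes hour 11, plus 3-hour gap → hour 14); linen setting (finishes hour 9). The controlling bound is hour 14, so floral arrangement finishes at 14 + 5 = hour 19.

19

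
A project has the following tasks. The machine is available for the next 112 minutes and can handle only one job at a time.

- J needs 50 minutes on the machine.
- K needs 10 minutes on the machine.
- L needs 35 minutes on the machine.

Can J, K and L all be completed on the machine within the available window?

Running back to back, the jobs need 50 + 10 + 35 = 95 minutes on the machine.
Since 95 ≤ 112, they fit within the window.

Yes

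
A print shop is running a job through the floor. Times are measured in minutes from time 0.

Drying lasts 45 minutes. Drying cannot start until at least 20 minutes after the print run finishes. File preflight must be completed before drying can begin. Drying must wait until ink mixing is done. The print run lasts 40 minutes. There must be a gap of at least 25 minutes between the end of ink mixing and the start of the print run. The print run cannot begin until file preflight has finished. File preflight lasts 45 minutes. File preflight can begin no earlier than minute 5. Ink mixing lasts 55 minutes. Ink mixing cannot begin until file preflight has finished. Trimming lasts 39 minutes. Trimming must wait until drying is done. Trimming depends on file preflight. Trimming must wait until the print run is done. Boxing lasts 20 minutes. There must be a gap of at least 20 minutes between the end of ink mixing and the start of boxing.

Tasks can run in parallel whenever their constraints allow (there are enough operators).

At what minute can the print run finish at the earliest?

170

After its own release at minute 5, file preflight can start at minute 5 and finishes at minute 50.
Ink mixing waits on file preflight (finishes minute 50), so it starts at minute 50 and finishes at 50 + 55 = minute 105.
The print run cannot start until ink mixing (finishes minute 105, plus 25-minute gap → minute 130); file preflight (finishes minute 50). The controlling bound is minute 130, so the print run finishes at 130 + 40 = minute 170.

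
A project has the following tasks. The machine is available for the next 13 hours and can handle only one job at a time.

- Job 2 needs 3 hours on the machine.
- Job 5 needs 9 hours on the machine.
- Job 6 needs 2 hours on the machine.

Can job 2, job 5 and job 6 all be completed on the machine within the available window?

Running back to back, the jobs need 3 + 9 + 2 = 14 hours on the machine.
Since 14 > 13, they cannot all fit.

No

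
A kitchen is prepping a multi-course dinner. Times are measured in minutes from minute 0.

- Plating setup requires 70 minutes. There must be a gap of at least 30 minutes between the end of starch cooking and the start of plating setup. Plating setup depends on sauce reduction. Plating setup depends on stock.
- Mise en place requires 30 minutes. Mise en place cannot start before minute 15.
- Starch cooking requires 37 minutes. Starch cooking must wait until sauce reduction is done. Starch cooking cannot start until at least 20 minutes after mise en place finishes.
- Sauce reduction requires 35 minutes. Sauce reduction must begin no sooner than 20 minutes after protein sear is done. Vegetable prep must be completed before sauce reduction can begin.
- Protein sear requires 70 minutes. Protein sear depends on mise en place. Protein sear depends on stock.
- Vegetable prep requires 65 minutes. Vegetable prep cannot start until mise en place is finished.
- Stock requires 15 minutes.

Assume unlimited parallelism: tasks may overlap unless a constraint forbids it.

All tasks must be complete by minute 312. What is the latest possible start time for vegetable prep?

75

Plating setup must finish by minute 312; it takes 70 minutes, so it must start by 312 − 70 = minute 242.
Starch cooking has to be done before plating setup (must start by minute 242, minus 30-minute gap → minute 212). That means finishing by minute 212, i.e. starting by 212 − 37 = minute 175.
Sauce reduction feeds starch cooking (must start by minute 175); plating setup (must start by minute 242). Taking the minimum, sauce reduction must finish by minute 175 and start by 175 − 35 = minute 140.
Vegetable prep has to be done before sauce reduction (must start by minute 140). That means finishing by minute 140, i.e. starting by 140 − 65 = minute 75.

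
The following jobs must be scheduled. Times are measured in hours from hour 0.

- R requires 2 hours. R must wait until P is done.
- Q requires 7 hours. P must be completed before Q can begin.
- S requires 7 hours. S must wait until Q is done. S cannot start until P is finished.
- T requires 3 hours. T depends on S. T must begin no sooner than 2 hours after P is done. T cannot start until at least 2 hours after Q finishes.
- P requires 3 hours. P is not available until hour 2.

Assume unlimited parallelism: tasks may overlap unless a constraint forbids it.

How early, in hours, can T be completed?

P cannot begin until its own release at hour 2. It runs from hour 2 to 2 + 3 = hour 5.
Q waits on P (finishes hour 5), so it starts at hour 5 and finishes at 5 + 7 = hour 12.
S cannot start until Q (finishes hour 12); P (finishes hour 5). The controlling bound is hour 12, so S finishes at 12 + 7 = hour 19.
T needs all of S (finishes hour 19); P (finishes hour 5, plus 2-hour gap → hour 7); Q (finishes hour 12, plus 2-hour gap → hour 14). That puts its earliest start at hour 19; it finishes at 19 + 3 = hour 22.

22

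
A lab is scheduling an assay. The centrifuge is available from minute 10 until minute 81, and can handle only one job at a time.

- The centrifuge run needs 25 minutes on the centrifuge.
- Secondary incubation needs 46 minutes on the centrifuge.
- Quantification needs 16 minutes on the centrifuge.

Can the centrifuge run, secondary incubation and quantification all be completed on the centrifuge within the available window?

No

The centrifuge window is 81 − 10 = 71 minutes.
Running back to back, the jobs need 25 + 46 + 16 = 87 minutes on the centrifuge.
Since 87 > 71, they cannot all fit.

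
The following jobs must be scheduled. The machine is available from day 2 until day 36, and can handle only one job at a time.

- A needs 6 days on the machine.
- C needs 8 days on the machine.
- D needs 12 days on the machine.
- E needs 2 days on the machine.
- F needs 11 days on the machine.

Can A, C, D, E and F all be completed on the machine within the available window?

The machine window is 36 − 2 = 34 days.
Running back to back, the jobs need 6 + 8 + 12 + 2 + 11 = 39 days on the machine.
Since 39 > 34, they cannot all fit.

No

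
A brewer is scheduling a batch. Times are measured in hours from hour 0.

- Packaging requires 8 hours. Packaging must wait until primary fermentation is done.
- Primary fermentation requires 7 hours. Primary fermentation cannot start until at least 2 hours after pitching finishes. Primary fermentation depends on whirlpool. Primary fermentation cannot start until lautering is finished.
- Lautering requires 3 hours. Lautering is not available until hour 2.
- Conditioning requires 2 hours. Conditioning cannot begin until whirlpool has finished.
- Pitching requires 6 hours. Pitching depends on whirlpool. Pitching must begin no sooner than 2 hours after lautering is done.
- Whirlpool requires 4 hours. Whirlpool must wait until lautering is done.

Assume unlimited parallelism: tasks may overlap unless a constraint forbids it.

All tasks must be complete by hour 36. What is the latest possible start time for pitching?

13

Packaging must finish by hour 36; it takes 8 hours, so it must start by 36 − 8 = hour 28.
Primary fermentation has to be done before packaging (must start by hour 28). That means finishing by hour 28, i.e. starting by 28 − 7 = hour 21.
Since primary fermentation (must start by hour 21, minus 2-hour gap → hour 19) depends on it, pitching must finish by hour 19. Backing off its 6-hour duration gives a latest start of hour 13.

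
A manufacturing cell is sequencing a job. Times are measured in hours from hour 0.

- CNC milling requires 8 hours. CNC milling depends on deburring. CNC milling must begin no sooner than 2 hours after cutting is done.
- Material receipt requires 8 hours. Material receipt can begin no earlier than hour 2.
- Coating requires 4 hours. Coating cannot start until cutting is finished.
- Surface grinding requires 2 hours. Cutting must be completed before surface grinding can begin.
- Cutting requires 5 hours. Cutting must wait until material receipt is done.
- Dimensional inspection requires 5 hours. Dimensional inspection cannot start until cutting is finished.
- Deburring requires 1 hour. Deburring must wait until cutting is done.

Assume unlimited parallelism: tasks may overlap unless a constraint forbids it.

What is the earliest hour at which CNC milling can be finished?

25

After its own release at hour 2, material receipt can start at hour 2 and finishes at hour 10.
Cutting waits on material receipt (finishes hour 10), so it starts at hour 10 and finishes at 10 + 5 = hour 15.
Deburring cannot begin until cutting (finishes hour 15). It runs from hour 15 to 15 + 1 = hour 16.
CNC milling cannot start until deburring (finishes hour 16); cutting (finishes hour 15, plus 2-hour gap → hour 17). The controlling bound is hour 17, so CNC milling finishes at 17 + 8 = hour 25.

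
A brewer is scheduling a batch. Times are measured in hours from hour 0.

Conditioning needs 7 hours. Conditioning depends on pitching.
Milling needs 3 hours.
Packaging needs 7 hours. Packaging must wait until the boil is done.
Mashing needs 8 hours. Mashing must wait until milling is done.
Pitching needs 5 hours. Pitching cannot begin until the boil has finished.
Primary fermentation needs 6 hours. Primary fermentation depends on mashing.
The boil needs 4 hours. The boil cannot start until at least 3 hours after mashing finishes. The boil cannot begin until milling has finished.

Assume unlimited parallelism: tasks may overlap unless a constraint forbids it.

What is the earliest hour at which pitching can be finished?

23

Milling can start immediately at hour 0; it finishes at hour 3.
Mashing waits on milling (finishes hour 3), so it starts at hour 3 and finishes at 3 + 8 = hour 11.
For the boil: mashing (finishes hour 11, plus 3-hour gap → hour 14); milling (finishes hour 3). Taking the maximum gives a start of hour 14, and it finishes at 14 + 4 = hour 18.
After the boil (finishes hour 18), pitching can start at hour 18 and finishes at hour 23.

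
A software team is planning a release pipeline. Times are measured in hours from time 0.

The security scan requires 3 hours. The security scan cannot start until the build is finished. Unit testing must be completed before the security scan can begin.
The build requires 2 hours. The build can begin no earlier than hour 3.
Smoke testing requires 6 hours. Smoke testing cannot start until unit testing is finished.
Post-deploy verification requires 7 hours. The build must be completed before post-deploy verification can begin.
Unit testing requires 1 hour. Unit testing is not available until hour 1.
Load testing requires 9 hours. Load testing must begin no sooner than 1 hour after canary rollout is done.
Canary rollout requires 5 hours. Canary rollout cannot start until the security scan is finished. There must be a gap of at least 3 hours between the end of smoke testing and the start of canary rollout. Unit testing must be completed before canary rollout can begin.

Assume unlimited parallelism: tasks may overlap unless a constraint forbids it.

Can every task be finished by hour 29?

Yes

Unit testing cannot begin until its own release at hour 1. It runs from hour 1 to 1 + 1 = hour 2.
Smoke testing cannot begin until unit testing (finishes hour 2). It runs from hour 2 to 2 + 6 = hour 8.
The build waits on its own release at hour 3, so it starts at hour 3 and finishes at 3 + 2 = hour 5.
After the build (finishes hour 5), post-deploy verification can start at hour 5 and finishes at hour 12.
For the security scan: the build (finishes hour 5); unit testing (finishes hour 2). Taking the maximum gives a start of hour 5, and it finishes at 5 + 3 = hour 8.
For canary rollout: the security scan (finishes hour 8); smoke testing (finishes hour 8, plus 3-hour gap → hour 11); unit testing (finishes hour 2). Taking the maximum gives a start of hour 11, and it finishes at 11 + 5 = hour 16.
Load testing waits on canary rollout (finishes hour 16, plus 1-hour gap → hour 17), so it starts at hour 17 and finishes at 17 + 9 = hour 26.
Every task is finished by hour 26, which is no later than the deadline of 29, so the schedule is feasible.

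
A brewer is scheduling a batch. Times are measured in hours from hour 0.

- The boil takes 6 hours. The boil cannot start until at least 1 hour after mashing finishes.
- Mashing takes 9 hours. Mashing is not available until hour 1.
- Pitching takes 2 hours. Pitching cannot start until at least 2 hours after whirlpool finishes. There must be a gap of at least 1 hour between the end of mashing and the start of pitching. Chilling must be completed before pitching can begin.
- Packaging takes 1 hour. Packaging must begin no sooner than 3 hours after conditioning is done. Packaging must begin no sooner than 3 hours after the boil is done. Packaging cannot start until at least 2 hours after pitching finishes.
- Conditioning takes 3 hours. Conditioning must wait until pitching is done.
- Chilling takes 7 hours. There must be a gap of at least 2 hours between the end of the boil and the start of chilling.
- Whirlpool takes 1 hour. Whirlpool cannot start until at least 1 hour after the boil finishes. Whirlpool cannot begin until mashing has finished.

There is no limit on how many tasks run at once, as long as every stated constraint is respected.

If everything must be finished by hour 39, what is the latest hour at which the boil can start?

Packaging has no dependents, so it just needs to finish by hour 39. Starting by 39 − 1 = hour 38 achieves that.
Since packaging (must start by hour 38, minus 3-hour gap → hour 35) depends on it, conditioning must finish by hour 35. Backing off its 3-hour duration gives a latest start of hour 32.
Pitching feeds conditioning (must start by hour 32); packaging (must start by hour 38, minus 2-hour gap → hour 36). Taking the minimum, pitching must finish by hour 32 and start by 32 − 2 = hour 30.
Whirlpool feeds into pitching (must start by hour 30, minus 2-hour gap → hour 28); so whirlpool must finish by hour 28 and therefore start by hour 27.
Chilling has to be done before pitching (must start by hour 30). That means finishing by hour 30, i.e. starting by 30 − 7 = hour 23.
For the boil: whirlpool (must start by hour 27, minus 1-hour gap → hour 26); chilling (must start by hour 23, minus 2-hour gap → hour 21); packaging (must start by hour 38, minus 3-hour gap → hour 35). The most restrictive is hour 21; with a 6-hour duration, the boil must start by hour 15.

15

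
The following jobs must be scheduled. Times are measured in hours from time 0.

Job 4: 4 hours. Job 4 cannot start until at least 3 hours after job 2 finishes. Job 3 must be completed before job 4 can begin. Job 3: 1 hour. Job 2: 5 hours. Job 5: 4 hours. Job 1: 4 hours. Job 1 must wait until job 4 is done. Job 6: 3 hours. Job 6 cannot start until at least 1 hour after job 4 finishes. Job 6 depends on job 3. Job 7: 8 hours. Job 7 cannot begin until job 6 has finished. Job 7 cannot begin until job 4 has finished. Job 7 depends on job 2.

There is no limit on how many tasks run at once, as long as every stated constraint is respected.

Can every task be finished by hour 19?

Job 5 has no prerequisites, so it starts at hour 0 and finishes at hour 4.
Nothing blocks job 3, so it runs from hour 0 to hour 1.
Nothing blocks job 2, so it runs from hour 0 to hour 5.
Job 4 needs all of job 2 (finishes hour 5, plus 3-hour gap → hour 8); job 3 (finishes hour 1). That puts its earliest start at hour 8; it finishes at 8 + 4 = hour 12.
Job 6 has to wait for job 4 (finishes hour 12, plus 1-hour gap → hour 13); job 3 (finishes hour 1). The latest of these is hour 13, so job 6 runs hour 13 to 13 + 3 = hour 16.
Job 7 needs all of job 6 (finishes hour 16); job 4 (finishes hour 12); job 2 (finishes hour 5). That puts its earliest start at hour 16; it finishes at 16 + 8 = hour 24.
Job 1 waits on job 4 (finishes hour 12), so it starts at hour 12 and finishes at 12 + 4 = hour 16.
The earliest everything can be done is hour 24, which is after the deadline of 19, so it is not possible.

No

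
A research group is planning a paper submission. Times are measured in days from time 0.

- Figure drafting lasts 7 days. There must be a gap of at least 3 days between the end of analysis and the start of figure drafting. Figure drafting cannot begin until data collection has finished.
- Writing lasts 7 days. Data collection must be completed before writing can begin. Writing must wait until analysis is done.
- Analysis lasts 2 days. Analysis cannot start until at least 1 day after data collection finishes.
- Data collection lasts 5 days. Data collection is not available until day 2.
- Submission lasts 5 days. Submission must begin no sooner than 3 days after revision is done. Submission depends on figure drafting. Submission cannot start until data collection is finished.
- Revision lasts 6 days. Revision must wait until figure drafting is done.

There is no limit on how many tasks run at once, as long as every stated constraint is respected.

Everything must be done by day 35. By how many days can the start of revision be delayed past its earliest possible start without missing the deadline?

Data collection cannot begin until its own release at day 2. It runs from day 2 to 2 + 5 = day 7.
After data collection (finishes day 7, plus 1-day gap → day 8), analysis can start at day 8 and finishes at day 10.
Figure drafting has to wait for analysis (finishes day 10, plus 3-day gap → day 13); data collection (finishes day 7). The latest of these is day 13, so figure drafting runs day 13 to 13 + 7 = day 20.
Revision waits on figure drafting (finishes day 20), so it starts at day 20 and finishes at 20 + 6 = day 26.

Working backward from the deadline:
Submission must finish by day 35; it takes 5 days, so it must start by 35 − 5 = day 30.
Revision feeds into submission (must start by day 30, minus 3-day gap → day 27); so revision must finish by day 27 and therefore start by day 21.
So revision can start as early as day 20 and as late as day 21, giving 21 − 20 = 1 day of slack.

1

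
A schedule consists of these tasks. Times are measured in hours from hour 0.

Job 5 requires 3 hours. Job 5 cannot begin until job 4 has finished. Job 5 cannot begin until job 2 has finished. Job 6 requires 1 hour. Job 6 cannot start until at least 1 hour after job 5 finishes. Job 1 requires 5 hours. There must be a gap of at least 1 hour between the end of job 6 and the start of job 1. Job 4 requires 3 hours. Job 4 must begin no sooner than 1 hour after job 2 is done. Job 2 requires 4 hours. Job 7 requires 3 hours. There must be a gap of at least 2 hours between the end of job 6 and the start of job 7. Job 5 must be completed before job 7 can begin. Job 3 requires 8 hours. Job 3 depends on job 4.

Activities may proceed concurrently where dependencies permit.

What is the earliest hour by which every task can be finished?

19

Nothing blocks job 2, so it runs from hour 0 to hour 4.
Job 4 waits on job 2 (finishes hour 4, plus 1-hour gap → hour 5), so it starts at hour 5 and finishes at 5 + 3 = hour 8.
Job 5 cannot start until job 4 (finishes hour 8); job 2 (finishes hour 4). The controlling bound is hour 8, so job 5 finishes at 8 + 3 = hour 11.
Job 6 waits on job 5 (finishes hour 11, plus 1-hour gap → hour 12), so it starts at hour 12 and finishes at 12 + 1 = hour 13.
For job 7: job 6 (finishes hour 13, plus 2-hour gap → hour 15); job 5 (finishes hour 11). Taking the maximum gives a start of hour 15, and it finishes at 15 + 3 = hour 18.
Job 1 waits on job 6 (finishes hour 13, plus 1-hour gap → hour 14), so it starts at hour 14 and finishes at 14 + 5 = hour 19.
After job 4 (finishes hour 8), job 3 can start at hour 8 and finishes at hour 16.
All tasks are finished once the last one completes. Finish times: Job 1 at 19, Job 2 at 4, Job 3 at 16, Job 4 at 8, Job 5 at 11, Job 6 at 13, Job 7 at 18. The latest is hour 19.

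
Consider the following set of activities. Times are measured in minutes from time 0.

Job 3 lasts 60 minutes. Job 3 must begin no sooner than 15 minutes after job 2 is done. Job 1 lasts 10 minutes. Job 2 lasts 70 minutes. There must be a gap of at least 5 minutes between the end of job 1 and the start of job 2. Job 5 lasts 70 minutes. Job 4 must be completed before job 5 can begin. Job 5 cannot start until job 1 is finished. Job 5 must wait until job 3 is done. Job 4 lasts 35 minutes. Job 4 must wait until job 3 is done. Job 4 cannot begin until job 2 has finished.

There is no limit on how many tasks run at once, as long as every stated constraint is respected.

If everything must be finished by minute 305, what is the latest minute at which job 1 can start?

Nothing follows job 5; the deadline of minute 305 is its only limit. It must start by 305 − 70 = minute 235.
Job 4 must finish before job 5 (must start by minute 235). With a 35-minute duration, job 4 must start by 235 − 35 = minute 200.
Job 3 has several dependents: job 4 (must start by minute 200); job 5 (must start by minute 235). The earliest of those limits is minute 200, so job 3 must start by 200 − 60 = minute 140.
Job 2 must finish in time for job 3 (must start by minute 140, minus 15-minute gap → minute 125); job 4 (must start by minute 200). The tightest is minute 125, so job 2 must start by 125 − 70 = minute 55.
Job 1 has several dependents: job 2 (must start by minute 55, minus 5-minute gap → minute 50); job 5 (must start by minute 235). The earliest of those limits is minute 50, so job 1 must start by 50 − 10 = minute 40.

40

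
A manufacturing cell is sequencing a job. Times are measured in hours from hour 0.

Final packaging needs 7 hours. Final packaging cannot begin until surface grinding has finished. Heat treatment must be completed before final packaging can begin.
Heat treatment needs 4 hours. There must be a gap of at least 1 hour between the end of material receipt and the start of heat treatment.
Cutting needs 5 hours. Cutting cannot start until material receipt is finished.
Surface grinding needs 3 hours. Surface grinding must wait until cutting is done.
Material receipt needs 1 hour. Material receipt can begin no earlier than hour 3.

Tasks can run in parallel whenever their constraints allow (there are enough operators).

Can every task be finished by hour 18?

After its own release at hour 3, material receipt can start at hour 3 and finishes at hour 4.
Heat treatment waits on material receipt (finishes hour 4, plus 1-hour gap → hour 5), so it starts at hour 5 and finishes at 5 + 4 = hour 9.
Cutting waits on material receipt (finishes hour 4), so it starts at hour 4 and finishes at 4 + 5 = hour 9.
Surface grinding waits on cutting (finishes hour 9), so it starts at hour 9 and finishes at 9 + 3 = hour 12.
Final packaging cannot start until surface grinding (finishes hour 12); heat treatment (finishes hour 9). The controlling bound is hour 12, so final packaging finishes at 12 + 7 = hour 19.
The earliest everything can be done is hour 19, which is after the deadline of 18, so it is not possible.

No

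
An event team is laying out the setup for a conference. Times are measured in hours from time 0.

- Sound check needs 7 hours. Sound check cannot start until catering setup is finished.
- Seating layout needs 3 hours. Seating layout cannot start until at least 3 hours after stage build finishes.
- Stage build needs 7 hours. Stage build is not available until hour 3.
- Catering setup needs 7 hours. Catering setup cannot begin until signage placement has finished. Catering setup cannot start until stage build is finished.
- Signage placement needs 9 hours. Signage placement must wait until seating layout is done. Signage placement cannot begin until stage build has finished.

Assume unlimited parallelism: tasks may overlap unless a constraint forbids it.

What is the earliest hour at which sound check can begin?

32

Stage build waits on its own release at hour 3, so it starts at hour 3 and finishes at 3 + 7 = hour 10.
Seating layout waits on stage build (finishes hour 10, plus 3-hour gap → hour 13), so it starts at hour 13 and finishes at 13 + 3 = hour 16.
For signage placement: seating layout (finishes hour 16); stage build (finishes hour 10). Taking the maximum gives a start of hour 16, and it finishes at 16 + 9 = hour 25.
For catering setup: signage placement (finishes hour 25); stage build (finishes hour 10). Taking the maximum gives a start of hour 25, and it finishes at 25 + 7 = hour 32.
Sound check waits on catering setup (finishes hour 32), so the earliest it can start is hour 32.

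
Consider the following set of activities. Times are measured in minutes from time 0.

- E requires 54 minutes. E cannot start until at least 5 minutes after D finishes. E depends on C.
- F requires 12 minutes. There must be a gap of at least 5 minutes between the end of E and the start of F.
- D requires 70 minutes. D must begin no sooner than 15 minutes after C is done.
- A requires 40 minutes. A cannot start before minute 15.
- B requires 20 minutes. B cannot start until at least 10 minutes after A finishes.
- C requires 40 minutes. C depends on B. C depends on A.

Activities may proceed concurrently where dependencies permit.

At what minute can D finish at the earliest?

A cannot begin until its own release at minute 15. It runs from minute 15 to 15 + 40 = minute 55.
B waits on A (finishes minute 55, plus 10-minute gap → minute 65), so it starts at minute 65 and finishes at 65 + 20 = minute 85.
C needs all of B (finishes minute 85); A (finishes minute 55). That puts its earliest start at minute 85; it finishes at 85 + 40 = minute 125.
After C (finishes minute 125, plus 15-minute gap → minute 140), D can start at minute 140 and finishes at minute 210.

210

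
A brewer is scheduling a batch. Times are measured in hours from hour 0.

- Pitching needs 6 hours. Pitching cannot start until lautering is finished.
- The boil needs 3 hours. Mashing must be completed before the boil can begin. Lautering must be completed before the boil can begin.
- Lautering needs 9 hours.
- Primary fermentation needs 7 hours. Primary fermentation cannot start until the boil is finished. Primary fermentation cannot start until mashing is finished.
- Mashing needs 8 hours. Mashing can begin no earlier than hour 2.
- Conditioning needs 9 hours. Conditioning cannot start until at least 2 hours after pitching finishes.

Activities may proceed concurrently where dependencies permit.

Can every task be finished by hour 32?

Lautering has no prerequisites, so it starts at hour 0 and finishes at hour 9.
After lautering (finishes hour 9), pitching can start at hour 9 and finishes at hour 15.
Conditioning waits on pitching (finishes hour 15, plus 2-hour gap → hour 17), so it starts at hour 17 and finishes at 17 + 9 = hour 26.
Mashing waits on its own release at hour 2, so it starts at hour 2 and finishes at 2 + 8 = hour 10.
For the boil: mashing (finishes hour 10); lautering (finishes hour 9). Taking the maximum gives a start of hour 10, and it finishes at 10 + 3 = hour 13.
Primary fermentation needs all of the boil (finishes hour 13); mashing (finishes hour 10). That puts its earliest start at hour 13; it finishes at 13 + 7 = hour 20.
Every task is finished by hour 26, which is no later than the deadline of 32, so the schedule is feasible.

Yes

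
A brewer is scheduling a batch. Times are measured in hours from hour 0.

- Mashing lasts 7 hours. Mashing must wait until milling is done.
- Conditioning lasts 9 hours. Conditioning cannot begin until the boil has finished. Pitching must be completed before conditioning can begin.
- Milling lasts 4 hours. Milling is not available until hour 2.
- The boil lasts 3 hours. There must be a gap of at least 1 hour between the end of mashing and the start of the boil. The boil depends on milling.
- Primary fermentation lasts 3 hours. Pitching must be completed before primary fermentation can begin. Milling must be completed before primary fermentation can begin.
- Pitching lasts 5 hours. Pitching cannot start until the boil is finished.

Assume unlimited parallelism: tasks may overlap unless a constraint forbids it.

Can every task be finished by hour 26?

Milling waits on its own release at hour 2, so it starts at hour 2 and finishes at 2 + 4 = hour 6.
Mashing cannot begin until milling (finishes hour 6). It runs from hour 6 to 6 + 7 = hour 13.
The boil has to wait for mashing (finishes hour 13, plus 1-hour gap → hour 14); milling (finishes hour 6). The latest of these is hour 14, so the boil runs hour 14 to 14 + 3 = hour 17.
After the boil (finishes hour 17), pitching can start at hour 17 and finishes at hour 22.
For conditioning: the boil (finishes hour 17); pitching (finishes hour 22). Taking the maximum gives a start of hour 22, and it finishes at 22 + 9 = hour 31.
Primary fermentation needs all of pitching (finishes hour 22); milling (finishes hour 6). That puts its earliest start at hour 22; it finishes at 22 + 3 = hour 25.
The earliest everything can be done is hour 31, which is after the deadline of 26, so it is not possible.

No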